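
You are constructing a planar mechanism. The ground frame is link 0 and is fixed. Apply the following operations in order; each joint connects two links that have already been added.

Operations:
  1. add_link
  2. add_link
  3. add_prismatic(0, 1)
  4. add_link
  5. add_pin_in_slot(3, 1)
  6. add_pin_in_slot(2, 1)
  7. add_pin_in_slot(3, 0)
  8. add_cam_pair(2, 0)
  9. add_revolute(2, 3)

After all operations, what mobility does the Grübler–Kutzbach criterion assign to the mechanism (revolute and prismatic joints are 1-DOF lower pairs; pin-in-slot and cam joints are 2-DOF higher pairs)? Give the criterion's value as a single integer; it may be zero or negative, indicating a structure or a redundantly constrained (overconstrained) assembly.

M = 1

L=1 J1=0 J2=0
add link → L=2 J1=0 J2=0
add link → L=3 J1=0 J2=0
P@0,1 dof=1 J1 → L=3 J1=1 J2=0
add link → L=4 J1=1 J2=0
PS@3,1 dof=2 J2 → L=4 J1=1 J2=1
PS@2,1 dof=2 J2 → L=4 J1=1 J2=2
PS@3,0 dof=2 J2 → L=4 J1=1 J2=3
C@2,0 dof=2 J2 → L=4 J1=1 J2=4
R@2,3 dof=1 J1 → L=4 J1=2 J2=4
M=3(L−1)−2J1−J2=3·3−2·2−4=1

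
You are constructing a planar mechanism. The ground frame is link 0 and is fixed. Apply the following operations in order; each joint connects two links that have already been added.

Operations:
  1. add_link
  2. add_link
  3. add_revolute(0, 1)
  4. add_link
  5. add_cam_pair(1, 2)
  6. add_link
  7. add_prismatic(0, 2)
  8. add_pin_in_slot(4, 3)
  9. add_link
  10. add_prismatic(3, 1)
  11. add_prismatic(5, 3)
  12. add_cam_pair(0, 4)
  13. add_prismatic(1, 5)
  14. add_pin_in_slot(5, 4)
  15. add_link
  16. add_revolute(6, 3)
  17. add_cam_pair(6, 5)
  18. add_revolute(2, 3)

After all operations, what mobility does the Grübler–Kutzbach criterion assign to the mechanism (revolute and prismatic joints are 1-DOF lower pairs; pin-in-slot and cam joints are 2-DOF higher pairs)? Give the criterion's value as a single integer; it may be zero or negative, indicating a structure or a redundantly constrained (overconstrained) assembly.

M = -1

L=1 J1=0 J2=0
add link → L=2 J1=0 J2=0
add link → L=3 J1=0 J2=0
R@0,1 dof=1 J1 → L=3 J1=1 J2=0
add link → L=4 J1=1 J2=0
C@1,2 dof=2 J2 → L=4 J1=1 J2=1
add link → L=5 J1=1 J2=1
P@0,2 dof=1 J1 → L=5 J1=2 J2=1
PS@4,3 dof=2 J2 → L=5 J1=2 J2=2
add link → L=6 J1=2 J2=2
P@3,1 dof=1 J1 → L=6 J1=3 J2=2
P@5,3 dof=1 J1 → L=6 J1=4 J2=2
C@0,4 dof=2 J2 → L=6 J1=4 J2=3
P@1,5 dof=1 J1 → L=6 J1=5 J2=3
PS@5,4 dof=2 J2 → L=6 J1=5 J2=4
add link → L=7 J1=5 J2=4
R@6,3 dof=1 J1 → L=7 J1=6 J2=4
C@6,5 dof=2 J2 → L=7 J1=6 J2=5
R@2,3 dof=1 J1 → L=7 J1=7 J2=5
M=3(L−1)−2J1−J2=3·6−2·7−5=-1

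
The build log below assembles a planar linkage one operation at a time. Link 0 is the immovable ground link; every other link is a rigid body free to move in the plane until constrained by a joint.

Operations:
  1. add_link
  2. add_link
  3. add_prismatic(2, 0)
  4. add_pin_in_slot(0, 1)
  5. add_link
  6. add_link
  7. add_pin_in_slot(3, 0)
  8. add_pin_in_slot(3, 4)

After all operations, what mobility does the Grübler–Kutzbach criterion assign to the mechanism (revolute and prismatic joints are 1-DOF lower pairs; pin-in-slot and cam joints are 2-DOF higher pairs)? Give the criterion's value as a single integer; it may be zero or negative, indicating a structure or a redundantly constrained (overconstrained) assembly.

M = 7

link 0 = ground. State L|J1|J2 = 1|0|0
+link1  2|0|0
+link2  3|0|0
P(2,0) f=1→J1  3|1|0
PS(0,1) f=2→J2  3|1|1
+link3  4|1|1
+link4  5|1|1
PS(3,0) f=2→J2  5|1|2
PS(3,4) f=2→J2  5|1|3
M = 3(5−1)−2·1−3 = 12−2−3 = 7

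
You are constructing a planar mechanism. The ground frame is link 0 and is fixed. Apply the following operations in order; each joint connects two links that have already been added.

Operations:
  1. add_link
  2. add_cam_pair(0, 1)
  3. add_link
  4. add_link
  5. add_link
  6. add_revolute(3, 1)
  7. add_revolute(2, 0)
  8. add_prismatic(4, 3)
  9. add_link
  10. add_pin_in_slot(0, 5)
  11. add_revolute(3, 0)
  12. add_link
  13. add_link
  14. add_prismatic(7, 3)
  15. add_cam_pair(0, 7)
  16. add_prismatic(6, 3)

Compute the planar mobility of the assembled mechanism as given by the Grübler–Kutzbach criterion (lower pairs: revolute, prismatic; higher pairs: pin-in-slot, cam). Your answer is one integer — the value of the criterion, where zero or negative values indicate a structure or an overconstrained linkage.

M = 6

(L,J1,J2)=(1,0,0); link0 fixed
link1: (2,0,0)
C 0-1 [J2]: (2,0,1)
link2: (3,0,1)
link3: (4,0,1)
link4: (5,0,1)
R 3-1 [J1]: (5,1,1)
R 2-0 [J1]: (5,2,1)
P 4-3 [J1]: (5,3,1)
link5: (6,3,1)
PS 0-5 [J2]: (6,3,2)
R 3-0 [J1]: (6,4,2)
link6: (7,4,2)
link7: (8,4,2)
P 7-3 [J1]: (8,5,2)
C 0-7 [J2]: (8,5,3)
P 6-3 [J1]: (8,6,3)
Grübler: 3·7 − 2·6 − 3 = 6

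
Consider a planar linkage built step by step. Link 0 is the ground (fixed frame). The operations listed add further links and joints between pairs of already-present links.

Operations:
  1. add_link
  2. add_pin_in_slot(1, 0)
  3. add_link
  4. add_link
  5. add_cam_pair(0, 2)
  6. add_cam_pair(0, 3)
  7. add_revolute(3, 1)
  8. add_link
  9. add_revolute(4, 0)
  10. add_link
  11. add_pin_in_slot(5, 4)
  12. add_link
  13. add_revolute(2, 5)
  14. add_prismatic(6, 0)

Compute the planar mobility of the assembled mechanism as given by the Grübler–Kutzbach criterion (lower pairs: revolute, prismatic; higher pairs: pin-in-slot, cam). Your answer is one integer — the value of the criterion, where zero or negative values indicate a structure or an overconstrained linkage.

M = 6

(L,J1,J2)=(1,0,0); link0 fixed
link1: (2,0,0)
PS 1-0 [J2]: (2,0,1)
link2: (3,0,1)
link3: (4,0,1)
C 0-2 [J2]: (4,0,2)
C 0-3 [J2]: (4,0,3)
R 3-1 [J1]: (4,1,3)
link4: (5,1,3)
R 4-0 [J1]: (5,2,3)
link5: (6,2,3)
PS 5-4 [J2]: (6,2,4)
link6: (7,2,4)
R 2-5 [J1]: (7,3,4)
P 6-0 [J1]: (7,4,4)
Grübler: 3·6 − 2·4 − 4 = 6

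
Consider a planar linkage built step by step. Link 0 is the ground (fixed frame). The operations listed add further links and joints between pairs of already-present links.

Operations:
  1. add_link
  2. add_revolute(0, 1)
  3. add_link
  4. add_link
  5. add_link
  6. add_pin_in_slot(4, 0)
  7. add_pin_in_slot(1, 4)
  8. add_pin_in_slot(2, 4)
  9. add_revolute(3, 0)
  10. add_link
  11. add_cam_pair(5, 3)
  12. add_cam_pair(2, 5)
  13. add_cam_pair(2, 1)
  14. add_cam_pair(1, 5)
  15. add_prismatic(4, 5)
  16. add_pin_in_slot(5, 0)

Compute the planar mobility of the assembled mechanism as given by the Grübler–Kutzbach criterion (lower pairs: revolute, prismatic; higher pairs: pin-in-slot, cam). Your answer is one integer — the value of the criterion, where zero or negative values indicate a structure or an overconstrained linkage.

M = 1

L=1 J1=0 J2=0
add link → L=2 J1=0 J2=0
R@0,1 dof=1 J1 → L=2 J1=1 J2=0
add link → L=3 J1=1 J2=0
add link → L=4 J1=1 J2=0
add link → L=5 J1=1 J2=0
PS@4,0 dof=2 J2 → L=5 J1=1 J2=1
PS@1,4 dof=2 J2 → L=5 J1=1 J2=2
PS@2,4 dof=2 J2 → L=5 J1=1 J2=3
R@3,0 dof=1 J1 → L=5 J1=2 J2=3
add link → L=6 J1=2 J2=3
C@5,3 dof=2 J2 → L=6 J1=2 J2=4
C@2,5 dof=2 J2 → L=6 J1=2 J2=5
C@2,1 dof=2 J2 → L=6 J1=2 J2=6
C@1,5 dof=2 J2 → L=6 J1=2 J2=7
P@4,5 dof=1 J1 → L=6 J1=3 J2=7
PS@5,0 dof=2 J2 → L=6 J1=3 J2=8
M=3(L−1)−2J1−J2=3·5−2·3−8=1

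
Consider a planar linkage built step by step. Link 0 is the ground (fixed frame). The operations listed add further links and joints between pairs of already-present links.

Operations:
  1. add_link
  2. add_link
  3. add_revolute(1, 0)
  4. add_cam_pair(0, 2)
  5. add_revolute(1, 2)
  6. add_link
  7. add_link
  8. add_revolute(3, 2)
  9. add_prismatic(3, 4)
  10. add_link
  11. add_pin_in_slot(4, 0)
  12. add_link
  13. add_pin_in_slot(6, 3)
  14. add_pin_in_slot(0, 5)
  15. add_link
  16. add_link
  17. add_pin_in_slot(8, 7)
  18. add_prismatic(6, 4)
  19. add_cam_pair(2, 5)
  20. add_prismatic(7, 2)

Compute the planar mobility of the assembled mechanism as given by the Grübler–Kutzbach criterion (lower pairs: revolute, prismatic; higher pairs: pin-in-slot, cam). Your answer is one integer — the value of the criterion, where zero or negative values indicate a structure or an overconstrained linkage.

[1;0;0] (link 0 is ground)
L+ [2;0;0]
L+ [3;0;0]
R(1,0)∈J1 [3;1;0]
C(0,2)∈J2 [3;1;1]
R(1,2)∈J1 [3;2;1]
L+ [4;2;1]
L+ [5;2;1]
R(3,2)∈J1 [5;3;1]
P(3,4)∈J1 [5;4;1]
L+ [6;4;1]
PS(4,0)∈J2 [6;4;2]
L+ [7;4;2]
PS(6,3)∈J2 [7;4;3]
PS(0,5)∈J2 [7;4;4]
L+ [8;4;4]
L+ [9;4;4]
PS(8,7)∈J2 [9;4;5]
P(6,4)∈J1 [9;5;5]
C(2,5)∈J2 [9;5;6]
P(7,2)∈J1 [9;6;6]
mobility = 24 − 12 − 6 = 6

M = 6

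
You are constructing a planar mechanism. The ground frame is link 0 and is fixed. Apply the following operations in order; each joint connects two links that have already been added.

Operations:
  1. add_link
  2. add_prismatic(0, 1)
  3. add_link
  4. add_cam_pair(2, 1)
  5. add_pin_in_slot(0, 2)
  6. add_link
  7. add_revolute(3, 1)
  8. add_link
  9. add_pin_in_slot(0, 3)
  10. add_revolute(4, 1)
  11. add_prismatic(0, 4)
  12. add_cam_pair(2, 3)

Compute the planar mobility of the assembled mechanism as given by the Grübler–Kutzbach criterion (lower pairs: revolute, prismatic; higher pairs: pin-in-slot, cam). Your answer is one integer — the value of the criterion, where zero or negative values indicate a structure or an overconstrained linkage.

ground; <1,0,0>
#1 <2,0,0>
P:0↔1 J1 <2,1,0>
#2 <3,1,0>
C:2↔1 J2 <3,1,1>
PS:0↔2 J2 <3,1,2>
#3 <4,1,2>
R:3↔1 J1 <4,2,2>
#4 <5,2,2>
PS:0↔3 J2 <5,2,3>
R:4↔1 J1 <5,3,3>
P:0↔4 J1 <5,4,3>
C:2↔3 J2 <5,4,4>
3×4 − 2×4 − 1×4 = 0

M = 0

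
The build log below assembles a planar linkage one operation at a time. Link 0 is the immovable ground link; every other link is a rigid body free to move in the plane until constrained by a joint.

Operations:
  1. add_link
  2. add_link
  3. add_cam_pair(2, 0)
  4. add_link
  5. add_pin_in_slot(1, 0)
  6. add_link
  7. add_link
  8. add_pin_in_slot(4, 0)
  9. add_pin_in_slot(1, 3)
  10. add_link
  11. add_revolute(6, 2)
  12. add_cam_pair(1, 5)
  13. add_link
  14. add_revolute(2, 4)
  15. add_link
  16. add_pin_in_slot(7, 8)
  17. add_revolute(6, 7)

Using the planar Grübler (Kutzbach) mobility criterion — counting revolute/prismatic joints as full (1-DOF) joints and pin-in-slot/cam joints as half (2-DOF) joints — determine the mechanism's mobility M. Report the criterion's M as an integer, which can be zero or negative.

M = 12

L=1 J1=0 J2=0
add link → L=2 J1=0 J2=0
add link → L=3 J1=0 J2=0
C@2,0 dof=2 J2 → L=3 J1=0 J2=1
add link → L=4 J1=0 J2=1
PS@1,0 dof=2 J2 → L=4 J1=0 J2=2
add link → L=5 J1=0 J2=2
add link → L=6 J1=0 J2=2
PS@4,0 dof=2 J2 → L=6 J1=0 J2=3
PS@1,3 dof=2 J2 → L=6 J1=0 J2=4
add link → L=7 J1=0 J2=4
R@6,2 dof=1 J1 → L=7 J1=1 J2=4
C@1,5 dof=2 J2 → L=7 J1=1 J2=5
add link → L=8 J1=1 J2=5
R@2,4 dof=1 J1 → L=8 J1=2 J2=5
add link → L=9 J1=2 J2=5
PS@7,8 dof=2 J2 → L=9 J1=2 J2=6
R@6,7 dof=1 J1 → L=9 J1=3 J2=6
M=3(L−1)−2J1−J2=3·8−2·3−6=12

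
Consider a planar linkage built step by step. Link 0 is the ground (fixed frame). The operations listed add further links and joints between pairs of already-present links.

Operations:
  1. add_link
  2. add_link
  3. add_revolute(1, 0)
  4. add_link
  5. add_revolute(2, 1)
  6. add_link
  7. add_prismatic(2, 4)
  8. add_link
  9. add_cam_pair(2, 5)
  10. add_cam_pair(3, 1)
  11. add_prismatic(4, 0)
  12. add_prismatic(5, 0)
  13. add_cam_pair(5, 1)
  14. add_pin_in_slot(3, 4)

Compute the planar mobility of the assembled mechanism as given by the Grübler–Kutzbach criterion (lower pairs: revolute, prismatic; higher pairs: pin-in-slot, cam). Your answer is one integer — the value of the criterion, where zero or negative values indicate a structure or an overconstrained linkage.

(L,J1,J2)=(1,0,0); link0 fixed
link1: (2,0,0)
link2: (3,0,0)
R 1-0 [J1]: (3,1,0)
link3: (4,1,0)
R 2-1 [J1]: (4,2,0)
link4: (5,2,0)
P 2-4 [J1]: (5,3,0)
link5: (6,3,0)
C 2-5 [J2]: (6,3,1)
C 3-1 [J2]: (6,3,2)
P 4-0 [J1]: (6,4,2)
P 5-0 [J1]: (6,5,2)
C 5-1 [J2]: (6,5,3)
PS 3-4 [J2]: (6,5,4)
Grübler: 3·5 − 2·5 − 4 = 1

M = 1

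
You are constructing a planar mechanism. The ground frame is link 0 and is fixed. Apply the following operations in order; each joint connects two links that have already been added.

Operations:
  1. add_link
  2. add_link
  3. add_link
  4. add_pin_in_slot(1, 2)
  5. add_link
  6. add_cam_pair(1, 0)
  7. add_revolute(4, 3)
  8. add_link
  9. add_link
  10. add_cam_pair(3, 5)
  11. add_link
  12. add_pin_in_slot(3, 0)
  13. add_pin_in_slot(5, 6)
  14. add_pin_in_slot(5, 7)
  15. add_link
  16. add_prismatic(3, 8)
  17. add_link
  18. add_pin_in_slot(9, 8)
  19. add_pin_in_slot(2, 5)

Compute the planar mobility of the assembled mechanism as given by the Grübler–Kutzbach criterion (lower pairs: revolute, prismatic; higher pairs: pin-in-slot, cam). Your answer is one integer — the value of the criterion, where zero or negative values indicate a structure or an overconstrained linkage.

(L,J1,J2)=(1,0,0); link0 fixed
link1: (2,0,0)
link2: (3,0,0)
link3: (4,0,0)
PS 1-2 [J2]: (4,0,1)
link4: (5,0,1)
C 1-0 [J2]: (5,0,2)
R 4-3 [J1]: (5,1,2)
link5: (6,1,2)
link6: (7,1,2)
C 3-5 [J2]: (7,1,3)
link7: (8,1,3)
PS 3-0 [J2]: (8,1,4)
PS 5-6 [J2]: (8,1,5)
PS 5-7 [J2]: (8,1,6)
link8: (9,1,6)
P 3-8 [J1]: (9,2,6)
link9: (10,2,6)
PS 9-8 [J2]: (10,2,7)
PS 2-5 [J2]: (10,2,8)
Grübler: 3·9 − 2·2 − 8 = 15

M = 15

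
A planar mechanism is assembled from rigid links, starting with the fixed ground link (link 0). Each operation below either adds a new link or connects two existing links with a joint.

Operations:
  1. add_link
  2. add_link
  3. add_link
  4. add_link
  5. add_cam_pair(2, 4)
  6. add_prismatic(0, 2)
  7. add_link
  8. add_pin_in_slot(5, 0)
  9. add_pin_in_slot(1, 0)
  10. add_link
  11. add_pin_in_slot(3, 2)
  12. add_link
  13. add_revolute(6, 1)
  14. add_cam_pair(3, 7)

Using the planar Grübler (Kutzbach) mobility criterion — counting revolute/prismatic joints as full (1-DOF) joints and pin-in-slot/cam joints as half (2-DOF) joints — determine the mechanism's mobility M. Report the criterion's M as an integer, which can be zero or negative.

M = 12

ground; <1,0,0>
#1 <2,0,0>
#2 <3,0,0>
#3 <4,0,0>
#4 <5,0,0>
C:2↔4 J2 <5,0,1>
P:0↔2 J1 <5,1,1>
#5 <6,1,1>
PS:5↔0 J2 <6,1,2>
PS:1↔0 J2 <6,1,3>
#6 <7,1,3>
PS:3↔2 J2 <7,1,4>
#7 <8,1,4>
R:6↔1 J1 <8,2,4>
C:3↔7 J2 <8,2,5>
3×7 − 2×2 − 1×5 = 12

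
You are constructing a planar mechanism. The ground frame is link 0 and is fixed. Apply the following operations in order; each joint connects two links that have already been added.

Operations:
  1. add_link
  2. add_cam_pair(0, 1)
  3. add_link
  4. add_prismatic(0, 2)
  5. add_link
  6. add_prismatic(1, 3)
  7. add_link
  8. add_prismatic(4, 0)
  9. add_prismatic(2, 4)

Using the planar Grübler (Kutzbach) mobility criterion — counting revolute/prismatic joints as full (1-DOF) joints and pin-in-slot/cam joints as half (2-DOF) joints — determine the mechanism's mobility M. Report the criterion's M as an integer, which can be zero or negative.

M = 3

link 0 = ground. State L|J1|J2 = 1|0|0
+link1  2|0|0
C(0,1) f=2→J2  2|0|1
+link2  3|0|1
P(0,2) f=1→J1  3|1|1
+link3  4|1|1
P(1,3) f=1→J1  4|2|1
+link4  5|2|1
P(4,0) f=1→J1  5|3|1
P(2,4) f=1→J1  5|4|1
M = 3(5−1)−2·4−1 = 12−8−1 = 3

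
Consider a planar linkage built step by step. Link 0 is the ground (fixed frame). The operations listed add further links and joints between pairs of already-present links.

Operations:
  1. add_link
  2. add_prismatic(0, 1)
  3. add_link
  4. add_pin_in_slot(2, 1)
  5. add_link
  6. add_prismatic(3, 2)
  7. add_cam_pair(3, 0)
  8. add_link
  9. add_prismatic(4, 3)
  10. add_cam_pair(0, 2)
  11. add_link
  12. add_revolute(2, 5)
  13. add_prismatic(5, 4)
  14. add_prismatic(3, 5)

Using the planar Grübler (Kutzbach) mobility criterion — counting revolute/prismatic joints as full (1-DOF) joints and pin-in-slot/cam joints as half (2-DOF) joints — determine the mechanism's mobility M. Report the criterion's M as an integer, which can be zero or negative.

M = 0

link 0 = ground. State L|J1|J2 = 1|0|0
+link1  2|0|0
P(0,1) f=1→J1  2|1|0
+link2  3|1|0
PS(2,1) f=2→J2  3|1|1
+link3  4|1|1
P(3,2) f=1→J1  4|2|1
C(3,0) f=2→J2  4|2|2
+link4  5|2|2
P(4,3) f=1→J1  5|3|2
C(0,2) f=2→J2  5|3|3
+link5  6|3|3
R(2,5) f=1→J1  6|4|3
P(5,4) f=1→J1  6|5|3
P(3,5) f=1→J1  6|6|3
M = 3(6−1)−2·6−3 = 15−12−3 = 0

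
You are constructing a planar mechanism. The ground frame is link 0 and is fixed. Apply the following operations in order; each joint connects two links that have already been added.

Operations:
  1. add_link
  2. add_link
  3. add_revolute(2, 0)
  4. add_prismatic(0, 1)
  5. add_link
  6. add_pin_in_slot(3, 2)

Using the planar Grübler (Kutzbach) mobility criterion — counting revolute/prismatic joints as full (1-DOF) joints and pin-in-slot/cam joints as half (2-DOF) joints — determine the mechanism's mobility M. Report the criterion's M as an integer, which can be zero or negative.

M = 4

ground; <1,0,0>
#1 <2,0,0>
#2 <3,0,0>
R:2↔0 J1 <3,1,0>
P:0↔1 J1 <3,2,0>
#3 <4,2,0>
PS:3↔2 J2 <4,2,1>
3×3 − 2×2 − 1×1 = 4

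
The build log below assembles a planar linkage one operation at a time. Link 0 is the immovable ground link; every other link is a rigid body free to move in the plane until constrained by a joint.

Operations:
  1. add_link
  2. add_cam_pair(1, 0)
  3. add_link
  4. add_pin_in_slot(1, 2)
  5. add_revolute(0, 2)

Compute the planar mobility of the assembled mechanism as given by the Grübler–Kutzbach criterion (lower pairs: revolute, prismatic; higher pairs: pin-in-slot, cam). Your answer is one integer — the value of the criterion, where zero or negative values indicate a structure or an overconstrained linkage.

M = 2

ground; <1,0,0>
#1 <2,0,0>
C:1↔0 J2 <2,0,1>
#2 <3,0,1>
PS:1↔2 J2 <3,0,2>
R:0↔2 J1 <3,1,2>
3×2 − 2×1 − 1×2 = 2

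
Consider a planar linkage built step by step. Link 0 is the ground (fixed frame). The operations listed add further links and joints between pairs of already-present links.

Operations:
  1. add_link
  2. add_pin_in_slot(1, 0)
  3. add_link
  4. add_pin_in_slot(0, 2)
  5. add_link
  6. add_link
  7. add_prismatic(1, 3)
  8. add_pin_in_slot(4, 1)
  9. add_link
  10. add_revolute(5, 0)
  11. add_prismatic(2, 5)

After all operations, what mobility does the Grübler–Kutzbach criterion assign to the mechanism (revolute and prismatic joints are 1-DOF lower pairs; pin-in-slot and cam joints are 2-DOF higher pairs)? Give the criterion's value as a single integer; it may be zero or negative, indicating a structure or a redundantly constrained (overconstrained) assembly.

M = 6

(L,J1,J2)=(1,0,0); link0 fixed
link1: (2,0,0)
PS 1-0 [J2]: (2,0,1)
link2: (3,0,1)
PS 0-2 [J2]: (3,0,2)
link3: (4,0,2)
link4: (5,0,2)
P 1-3 [J1]: (5,1,2)
PS 4-1 [J2]: (5,1,3)
link5: (6,1,3)
R 5-0 [J1]: (6,2,3)
P 2-5 [J1]: (6,3,3)
Grübler: 3·5 − 2·3 − 3 = 6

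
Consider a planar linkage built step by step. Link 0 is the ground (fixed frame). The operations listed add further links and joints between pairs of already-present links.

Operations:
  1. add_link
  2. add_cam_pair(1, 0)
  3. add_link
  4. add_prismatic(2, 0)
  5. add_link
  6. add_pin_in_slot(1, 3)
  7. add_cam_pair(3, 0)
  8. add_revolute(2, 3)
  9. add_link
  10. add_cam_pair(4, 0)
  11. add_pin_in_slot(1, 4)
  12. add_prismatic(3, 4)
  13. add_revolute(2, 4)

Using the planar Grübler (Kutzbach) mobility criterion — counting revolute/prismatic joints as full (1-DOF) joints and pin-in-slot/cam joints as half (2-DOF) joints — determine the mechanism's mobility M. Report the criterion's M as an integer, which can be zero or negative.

L=1 J1=0 J2=0
add link → L=2 J1=0 J2=0
C@1,0 dof=2 J2 → L=2 J1=0 J2=1
add link → L=3 J1=0 J2=1
P@2,0 dof=1 J1 → L=3 J1=1 J2=1
add link → L=4 J1=1 J2=1
PS@1,3 dof=2 J2 → L=4 J1=1 J2=2
C@3,0 dof=2 J2 → L=4 J1=1 J2=3
R@2,3 dof=1 J1 → L=4 J1=2 J2=3
add link → L=5 J1=2 J2=3
C@4,0 dof=2 J2 → L=5 J1=2 J2=4
PS@1,4 dof=2 J2 → L=5 J1=2 J2=5
P@3,4 dof=1 J1 → L=5 J1=3 J2=5
R@2,4 dof=1 J1 → L=5 J1=4 J2=5
M=3(L−1)−2J1−J2=3·4−2·4−5=-1

M = -1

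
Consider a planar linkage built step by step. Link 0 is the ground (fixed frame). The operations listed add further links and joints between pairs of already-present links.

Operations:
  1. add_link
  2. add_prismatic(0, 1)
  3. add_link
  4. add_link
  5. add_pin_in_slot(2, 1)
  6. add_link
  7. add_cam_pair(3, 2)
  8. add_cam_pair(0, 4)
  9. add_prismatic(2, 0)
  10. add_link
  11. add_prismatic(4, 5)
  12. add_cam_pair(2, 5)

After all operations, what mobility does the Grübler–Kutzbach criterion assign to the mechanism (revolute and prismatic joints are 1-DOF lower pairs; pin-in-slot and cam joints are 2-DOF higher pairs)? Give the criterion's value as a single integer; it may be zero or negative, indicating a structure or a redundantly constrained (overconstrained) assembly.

[1;0;0] (link 0 is ground)
L+ [2;0;0]
P(0,1)∈J1 [2;1;0]
L+ [3;1;0]
L+ [4;1;0]
PS(2,1)∈J2 [4;1;1]
L+ [5;1;1]
C(3,2)∈J2 [5;1;2]
C(0,4)∈J2 [5;1;3]
P(2,0)∈J1 [5;2;3]
L+ [6;2;3]
P(4,5)∈J1 [6;3;3]
C(2,5)∈J2 [6;3;4]
mobility = 15 − 6 − 4 = 5

M = 5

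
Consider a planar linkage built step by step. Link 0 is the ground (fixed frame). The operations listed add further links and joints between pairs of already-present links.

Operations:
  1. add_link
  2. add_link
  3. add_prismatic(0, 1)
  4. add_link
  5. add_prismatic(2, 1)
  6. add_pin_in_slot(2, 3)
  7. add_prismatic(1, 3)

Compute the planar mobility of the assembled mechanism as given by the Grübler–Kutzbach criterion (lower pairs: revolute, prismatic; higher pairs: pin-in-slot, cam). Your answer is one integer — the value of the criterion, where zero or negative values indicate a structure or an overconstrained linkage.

L=1 J1=0 J2=0
add link → L=2 J1=0 J2=0
add link → L=3 J1=0 J2=0
P@0,1 dof=1 J1 → L=3 J1=1 J2=0
add link → L=4 J1=1 J2=0
P@2,1 dof=1 J1 → L=4 J1=2 J2=0
PS@2,3 dof=2 J2 → L=4 J1=2 J2=1
P@1,3 dof=1 J1 → L=4 J1=3 J2=1
M=3(L−1)−2J1−J2=3·3−2·3−1=2

M = 2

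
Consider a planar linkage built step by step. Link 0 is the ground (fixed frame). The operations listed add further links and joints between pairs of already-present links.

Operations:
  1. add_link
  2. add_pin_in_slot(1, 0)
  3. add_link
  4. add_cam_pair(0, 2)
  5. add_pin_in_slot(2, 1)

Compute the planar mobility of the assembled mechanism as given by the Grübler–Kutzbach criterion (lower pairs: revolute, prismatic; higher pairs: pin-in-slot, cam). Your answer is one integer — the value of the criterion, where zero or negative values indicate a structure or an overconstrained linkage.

M = 3

[1;0;0] (link 0 is ground)
L+ [2;0;0]
PS(1,0)∈J2 [2;0;1]
L+ [3;0;1]
C(0,2)∈J2 [3;0;2]
PS(2,1)∈J2 [3;0;3]
mobility = 6 − 0 − 3 = 3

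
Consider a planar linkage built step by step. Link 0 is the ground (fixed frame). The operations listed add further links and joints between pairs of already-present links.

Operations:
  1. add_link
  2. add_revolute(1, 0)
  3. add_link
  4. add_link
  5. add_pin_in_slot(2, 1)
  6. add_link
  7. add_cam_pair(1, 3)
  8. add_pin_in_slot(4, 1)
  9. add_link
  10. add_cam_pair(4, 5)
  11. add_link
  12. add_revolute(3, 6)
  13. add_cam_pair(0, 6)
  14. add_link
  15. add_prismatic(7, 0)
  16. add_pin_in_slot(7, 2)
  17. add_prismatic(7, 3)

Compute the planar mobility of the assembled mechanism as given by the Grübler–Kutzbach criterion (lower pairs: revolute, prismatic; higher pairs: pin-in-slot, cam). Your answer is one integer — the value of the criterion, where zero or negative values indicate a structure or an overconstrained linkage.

M = 7

[1;0;0] (link 0 is ground)
L+ [2;0;0]
R(1,0)∈J1 [2;1;0]
L+ [3;1;0]
L+ [4;1;0]
PS(2,1)∈J2 [4;1;1]
L+ [5;1;1]
C(1,3)∈J2 [5;1;2]
PS(4,1)∈J2 [5;1;3]
L+ [6;1;3]
C(4,5)∈J2 [6;1;4]
L+ [7;1;4]
R(3,6)∈J1 [7;2;4]
C(0,6)∈J2 [7;2;5]
L+ [8;2;5]
P(7,0)∈J1 [8;3;5]
PS(7,2)∈J2 [8;3;6]
P(7,3)∈J1 [8;4;6]
mobility = 21 − 8 − 6 = 7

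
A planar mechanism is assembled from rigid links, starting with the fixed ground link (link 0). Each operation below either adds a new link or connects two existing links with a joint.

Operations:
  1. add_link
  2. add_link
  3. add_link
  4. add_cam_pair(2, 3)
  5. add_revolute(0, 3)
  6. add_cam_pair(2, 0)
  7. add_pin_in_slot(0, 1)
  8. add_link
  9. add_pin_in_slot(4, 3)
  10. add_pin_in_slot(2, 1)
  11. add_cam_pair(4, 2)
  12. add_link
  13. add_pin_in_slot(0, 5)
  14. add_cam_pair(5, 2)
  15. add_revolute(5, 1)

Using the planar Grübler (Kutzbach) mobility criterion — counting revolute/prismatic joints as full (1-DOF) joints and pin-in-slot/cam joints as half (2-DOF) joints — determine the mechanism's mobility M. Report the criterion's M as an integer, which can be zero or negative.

[1;0;0] (link 0 is ground)
L+ [2;0;0]
L+ [3;0;0]
L+ [4;0;0]
C(2,3)∈J2 [4;0;1]
R(0,3)∈J1 [4;1;1]
C(2,0)∈J2 [4;1;2]
PS(0,1)∈J2 [4;1;3]
L+ [5;1;3]
PS(4,3)∈J2 [5;1;4]
PS(2,1)∈J2 [5;1;5]
C(4,2)∈J2 [5;1;6]
L+ [6;1;6]
PS(0,5)∈J2 [6;1;7]
C(5,2)∈J2 [6;1;8]
R(5,1)∈J1 [6;2;8]
mobility = 15 − 4 − 8 = 3

M = 3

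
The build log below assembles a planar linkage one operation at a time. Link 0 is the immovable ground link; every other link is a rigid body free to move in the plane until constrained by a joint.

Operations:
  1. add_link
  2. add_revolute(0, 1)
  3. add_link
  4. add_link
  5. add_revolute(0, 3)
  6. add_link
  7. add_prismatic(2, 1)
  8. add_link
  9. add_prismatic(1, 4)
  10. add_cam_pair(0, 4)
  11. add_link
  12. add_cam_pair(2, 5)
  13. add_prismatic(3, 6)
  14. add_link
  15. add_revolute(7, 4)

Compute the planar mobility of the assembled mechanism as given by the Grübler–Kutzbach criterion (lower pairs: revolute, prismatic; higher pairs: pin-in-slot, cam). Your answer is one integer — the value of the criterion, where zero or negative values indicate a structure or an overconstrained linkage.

M = 7

link 0 = ground. State L|J1|J2 = 1|0|0
+link1  2|0|0
R(0,1) f=1→J1  2|1|0
+link2  3|1|0
+link3  4|1|0
R(0,3) f=1→J1  4|2|0
+link4  5|2|0
P(2,1) f=1→J1  5|3|0
+link5  6|3|0
P(1,4) f=1→J1  6|4|0
C(0,4) f=2→J2  6|4|1
+link6  7|4|1
C(2,5) f=2→J2  7|4|2
P(3,6) f=1→J1  7|5|2
+link7  8|5|2
R(7,4) f=1→J1  8|6|2
M = 3(8−1)−2·6−2 = 21−12−2 = 7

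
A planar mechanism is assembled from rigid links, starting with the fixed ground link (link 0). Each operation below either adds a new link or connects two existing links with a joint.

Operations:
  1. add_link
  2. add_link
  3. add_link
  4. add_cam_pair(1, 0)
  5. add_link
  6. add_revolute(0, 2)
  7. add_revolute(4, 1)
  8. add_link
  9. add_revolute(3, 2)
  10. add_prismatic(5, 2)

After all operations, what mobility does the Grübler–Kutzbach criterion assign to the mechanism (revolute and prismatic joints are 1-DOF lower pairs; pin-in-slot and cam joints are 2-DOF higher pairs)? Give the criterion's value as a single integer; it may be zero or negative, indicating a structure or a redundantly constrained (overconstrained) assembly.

[1;0;0] (link 0 is ground)
L+ [2;0;0]
L+ [3;0;0]
L+ [4;0;0]
C(1,0)∈J2 [4;0;1]
L+ [5;0;1]
R(0,2)∈J1 [5;1;1]
R(4,1)∈J1 [5;2;1]
L+ [6;2;1]
R(3,2)∈J1 [6;3;1]
P(5,2)∈J1 [6;4;1]
mobility = 15 − 8 − 1 = 6

M = 6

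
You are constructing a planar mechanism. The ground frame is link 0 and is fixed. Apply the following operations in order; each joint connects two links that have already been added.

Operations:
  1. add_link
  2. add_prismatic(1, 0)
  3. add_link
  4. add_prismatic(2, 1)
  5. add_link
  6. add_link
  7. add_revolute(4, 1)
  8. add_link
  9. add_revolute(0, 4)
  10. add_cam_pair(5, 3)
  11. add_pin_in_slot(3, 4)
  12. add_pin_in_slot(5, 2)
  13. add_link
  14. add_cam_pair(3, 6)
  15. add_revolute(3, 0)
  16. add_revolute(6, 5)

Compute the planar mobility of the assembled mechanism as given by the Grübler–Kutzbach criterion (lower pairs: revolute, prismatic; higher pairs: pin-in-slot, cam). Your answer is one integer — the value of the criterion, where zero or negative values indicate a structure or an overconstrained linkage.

L=1 J1=0 J2=0
add link → L=2 J1=0 J2=0
P@1,0 dof=1 J1 → L=2 J1=1 J2=0
add link → L=3 J1=1 J2=0
P@2,1 dof=1 J1 → L=3 J1=2 J2=0
add link → L=4 J1=2 J2=0
add link → L=5 J1=2 J2=0
R@4,1 dof=1 J1 → L=5 J1=3 J2=0
add link → L=6 J1=3 J2=0
R@0,4 dof=1 J1 → L=6 J1=4 J2=0
C@5,3 dof=2 J2 → L=6 J1=4 J2=1
PS@3,4 dof=2 J2 → L=6 J1=4 J2=2
PS@5,2 dof=2 J2 → L=6 J1=4 J2=3
add link → L=7 J1=4 J2=3
C@3,6 dof=2 J2 → L=7 J1=4 J2=4
R@3,0 dof=1 J1 → L=7 J1=5 J2=4
R@6,5 dof=1 J1 → L=7 J1=6 J2=4
M=3(L−1)−2J1−J2=3·6−2·6−4=2

M = 2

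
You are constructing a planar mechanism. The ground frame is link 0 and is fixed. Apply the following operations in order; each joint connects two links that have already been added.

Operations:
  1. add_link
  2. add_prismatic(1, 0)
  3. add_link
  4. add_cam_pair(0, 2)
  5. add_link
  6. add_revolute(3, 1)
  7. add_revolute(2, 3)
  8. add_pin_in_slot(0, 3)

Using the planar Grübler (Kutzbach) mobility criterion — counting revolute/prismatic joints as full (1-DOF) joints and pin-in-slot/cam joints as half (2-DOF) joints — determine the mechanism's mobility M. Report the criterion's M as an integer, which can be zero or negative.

M = 1

ground; <1,0,0>
#1 <2,0,0>
P:1↔0 J1 <2,1,0>
#2 <3,1,0>
C:0↔2 J2 <3,1,1>
#3 <4,1,1>
R:3↔1 J1 <4,2,1>
R:2↔3 J1 <4,3,1>
PS:0↔3 J2 <4,3,2>
3×3 − 2×3 − 1×2 = 1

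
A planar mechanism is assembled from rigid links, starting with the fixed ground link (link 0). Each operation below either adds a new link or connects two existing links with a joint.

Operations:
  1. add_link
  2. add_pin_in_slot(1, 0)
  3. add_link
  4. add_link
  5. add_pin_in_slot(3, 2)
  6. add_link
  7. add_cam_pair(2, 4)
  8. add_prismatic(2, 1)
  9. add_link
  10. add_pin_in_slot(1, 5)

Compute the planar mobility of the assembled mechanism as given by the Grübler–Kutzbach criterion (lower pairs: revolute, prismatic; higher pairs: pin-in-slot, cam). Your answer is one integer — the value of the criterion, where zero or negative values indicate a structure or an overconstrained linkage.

[1;0;0] (link 0 is ground)
L+ [2;0;0]
PS(1,0)∈J2 [2;0;1]
L+ [3;0;1]
L+ [4;0;1]
PS(3,2)∈J2 [4;0;2]
L+ [5;0;2]
C(2,4)∈J2 [5;0;3]
P(2,1)∈J1 [5;1;3]
L+ [6;1;3]
PS(1,5)∈J2 [6;1;4]
mobility = 15 − 2 − 4 = 9

M = 9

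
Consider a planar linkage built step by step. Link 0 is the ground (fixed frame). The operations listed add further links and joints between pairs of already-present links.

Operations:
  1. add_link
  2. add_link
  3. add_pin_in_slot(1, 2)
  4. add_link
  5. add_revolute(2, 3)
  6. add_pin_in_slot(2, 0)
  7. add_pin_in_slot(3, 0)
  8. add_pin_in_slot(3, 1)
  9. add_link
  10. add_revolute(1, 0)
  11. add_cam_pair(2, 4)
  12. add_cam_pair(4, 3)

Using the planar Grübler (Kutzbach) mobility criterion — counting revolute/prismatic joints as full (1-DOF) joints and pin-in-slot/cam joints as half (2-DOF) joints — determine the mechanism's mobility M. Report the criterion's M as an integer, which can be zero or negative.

M = 2

link 0 = ground. State L|J1|J2 = 1|0|0
+link1  2|0|0
+link2  3|0|0
PS(1,2) f=2→J2  3|0|1
+link3  4|0|1
R(2,3) f=1→J1  4|1|1
PS(2,0) f=2→J2  4|1|2
PS(3,0) f=2→J2  4|1|3
PS(3,1) f=2→J2  4|1|4
+link4  5|1|4
R(1,0) f=1→J1  5|2|4
C(2,4) f=2→J2  5|2|5
C(4,3) f=2→J2  5|2|6
M = 3(5−1)−2·2−6 = 12−4−6 = 2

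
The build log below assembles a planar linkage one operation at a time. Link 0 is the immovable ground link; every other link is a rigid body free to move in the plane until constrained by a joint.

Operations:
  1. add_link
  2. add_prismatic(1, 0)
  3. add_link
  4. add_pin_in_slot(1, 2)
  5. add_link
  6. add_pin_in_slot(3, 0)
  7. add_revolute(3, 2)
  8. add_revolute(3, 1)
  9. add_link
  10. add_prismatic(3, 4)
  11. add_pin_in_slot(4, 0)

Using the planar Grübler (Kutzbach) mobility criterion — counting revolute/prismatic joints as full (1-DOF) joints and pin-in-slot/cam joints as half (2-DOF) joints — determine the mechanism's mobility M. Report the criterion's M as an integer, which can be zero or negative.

link 0 = ground. State L|J1|J2 = 1|0|0
+link1  2|0|0
P(1,0) f=1→J1  2|1|0
+link2  3|1|0
PS(1,2) f=2→J2  3|1|1
+link3  4|1|1
PS(3,0) f=2→J2  4|1|2
R(3,2) f=1→J1  4|2|2
R(3,1) f=1→J1  4|3|2
+link4  5|3|2
P(3,4) f=1→J1  5|4|2
PS(4,0) f=2→J2  5|4|3
M = 3(5−1)−2·4−3 = 12−8−3 = 1

M = 1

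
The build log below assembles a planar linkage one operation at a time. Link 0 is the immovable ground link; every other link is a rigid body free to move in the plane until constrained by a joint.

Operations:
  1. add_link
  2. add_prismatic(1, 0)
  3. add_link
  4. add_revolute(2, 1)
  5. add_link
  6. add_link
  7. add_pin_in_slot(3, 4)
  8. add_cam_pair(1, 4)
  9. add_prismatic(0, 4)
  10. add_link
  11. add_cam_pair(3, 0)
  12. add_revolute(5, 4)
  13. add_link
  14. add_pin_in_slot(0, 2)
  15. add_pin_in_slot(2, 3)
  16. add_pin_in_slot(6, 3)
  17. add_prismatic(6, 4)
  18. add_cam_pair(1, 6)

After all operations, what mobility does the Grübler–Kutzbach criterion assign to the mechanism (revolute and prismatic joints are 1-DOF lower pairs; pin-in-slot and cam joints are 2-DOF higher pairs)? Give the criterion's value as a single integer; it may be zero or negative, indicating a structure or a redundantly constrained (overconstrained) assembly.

link 0 = ground. State L|J1|J2 = 1|0|0
+link1  2|0|0
P(1,0) f=1→J1  2|1|0
+link2  3|1|0
R(2,1) f=1→J1  3|2|0
+link3  4|2|0
+link4  5|2|0
PS(3,4) f=2→J2  5|2|1
C(1,4) f=2→J2  5|2|2
P(0,4) f=1→J1  5|3|2
+link5  6|3|2
C(3,0) f=2→J2  6|3|3
R(5,4) f=1→J1  6|4|3
+link6  7|4|3
PS(0,2) f=2→J2  7|4|4
PS(2,3) f=2→J2  7|4|5
PS(6,3) f=2→J2  7|4|6
P(6,4) f=1→J1  7|5|6
C(1,6) f=2→J2  7|5|7
M = 3(7−1)−2·5−7 = 18−10−7 = 1

M = 1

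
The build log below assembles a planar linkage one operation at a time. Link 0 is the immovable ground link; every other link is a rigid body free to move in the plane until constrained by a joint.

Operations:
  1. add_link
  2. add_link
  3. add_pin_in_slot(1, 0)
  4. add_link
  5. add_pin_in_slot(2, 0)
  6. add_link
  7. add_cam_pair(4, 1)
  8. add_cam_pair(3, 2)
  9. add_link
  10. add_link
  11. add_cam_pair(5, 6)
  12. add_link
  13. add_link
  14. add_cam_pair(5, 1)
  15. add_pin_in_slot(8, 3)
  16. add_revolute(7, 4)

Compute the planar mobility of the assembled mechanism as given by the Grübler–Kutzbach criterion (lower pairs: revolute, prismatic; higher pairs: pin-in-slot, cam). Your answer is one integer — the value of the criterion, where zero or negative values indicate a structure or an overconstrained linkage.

M = 15

(L,J1,J2)=(1,0,0); link0 fixed
link1: (2,0,0)
link2: (3,0,0)
PS 1-0 [J2]: (3,0,1)
link3: (4,0,1)
PS 2-0 [J2]: (4,0,2)
link4: (5,0,2)
C 4-1 [J2]: (5,0,3)
C 3-2 [J2]: (5,0,4)
link5: (6,0,4)
link6: (7,0,4)
C 5-6 [J2]: (7,0,5)
link7: (8,0,5)
link8: (9,0,5)
C 5-1 [J2]: (9,0,6)
PS 8-3 [J2]: (9,0,7)
R 7-4 [J1]: (9,1,7)
Grübler: 3·8 − 2·1 − 7 = 15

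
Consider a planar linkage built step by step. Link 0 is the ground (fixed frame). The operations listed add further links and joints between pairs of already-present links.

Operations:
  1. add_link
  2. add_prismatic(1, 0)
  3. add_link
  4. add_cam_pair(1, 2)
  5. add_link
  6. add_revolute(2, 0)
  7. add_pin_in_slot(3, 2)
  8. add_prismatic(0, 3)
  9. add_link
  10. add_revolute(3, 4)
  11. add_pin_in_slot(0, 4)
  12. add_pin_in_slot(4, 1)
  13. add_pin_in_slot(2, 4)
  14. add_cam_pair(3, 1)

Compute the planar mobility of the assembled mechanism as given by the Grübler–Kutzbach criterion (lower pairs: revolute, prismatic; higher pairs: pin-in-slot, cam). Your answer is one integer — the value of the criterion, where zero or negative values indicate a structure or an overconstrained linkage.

M = -2

L=1 J1=0 J2=0
add link → L=2 J1=0 J2=0
P@1,0 dof=1 J1 → L=2 J1=1 J2=0
add link → L=3 J1=1 J2=0
C@1,2 dof=2 J2 → L=3 J1=1 J2=1
add link → L=4 J1=1 J2=1
R@2,0 dof=1 J1 → L=4 J1=2 J2=1
PS@3,2 dof=2 J2 → L=4 J1=2 J2=2
P@0,3 dof=1 J1 → L=4 J1=3 J2=2
add link → L=5 J1=3 J2=2
R@3,4 dof=1 J1 → L=5 J1=4 J2=2
PS@0,4 dof=2 J2 → L=5 J1=4 J2=3
PS@4,1 dof=2 J2 → L=5 J1=4 J2=4
PS@2,4 dof=2 J2 → L=5 J1=4 J2=5
C@3,1 dof=2 J2 → L=5 J1=4 J2=6
M=3(L−1)−2J1−J2=3·4−2·4−6=-2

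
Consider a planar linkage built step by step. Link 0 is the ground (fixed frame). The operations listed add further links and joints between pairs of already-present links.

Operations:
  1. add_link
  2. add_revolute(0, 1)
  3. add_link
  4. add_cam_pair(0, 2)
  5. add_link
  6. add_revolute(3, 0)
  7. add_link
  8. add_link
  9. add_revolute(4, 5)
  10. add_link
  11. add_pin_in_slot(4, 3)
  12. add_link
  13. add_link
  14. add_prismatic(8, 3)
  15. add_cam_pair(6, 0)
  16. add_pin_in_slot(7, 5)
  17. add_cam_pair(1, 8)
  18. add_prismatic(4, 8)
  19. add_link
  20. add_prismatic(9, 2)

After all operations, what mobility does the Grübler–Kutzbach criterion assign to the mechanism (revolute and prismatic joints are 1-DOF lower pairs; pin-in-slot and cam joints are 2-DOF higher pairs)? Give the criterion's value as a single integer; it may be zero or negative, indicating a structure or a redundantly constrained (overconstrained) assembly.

M = 10

L=1 J1=0 J2=0
add link → L=2 J1=0 J2=0
R@0,1 dof=1 J1 → L=2 J1=1 J2=0
add link → L=3 J1=1 J2=0
C@0,2 dof=2 J2 → L=3 J1=1 J2=1
add link → L=4 J1=1 J2=1
R@3,0 dof=1 J1 → L=4 J1=2 J2=1
add link → L=5 J1=2 J2=1
add link → L=6 J1=2 J2=1
R@4,5 dof=1 J1 → L=6 J1=3 J2=1
add link → L=7 J1=3 J2=1
PS@4,3 dof=2 J2 → L=7 J1=3 J2=2
add link → L=8 J1=3 J2=2
add link → L=9 J1=3 J2=2
P@8,3 dof=1 J1 → L=9 J1=4 J2=2
C@6,0 dof=2 J2 → L=9 J1=4 J2=3
PS@7,5 dof=2 J2 → L=9 J1=4 J2=4
C@1,8 dof=2 J2 → L=9 J1=4 J2=5
P@4,8 dof=1 J1 → L=9 J1=5 J2=5
add link → L=10 J1=5 J2=5
P@9,2 dof=1 J1 → L=10 J1=6 J2=5
M=3(L−1)−2J1−J2=3·9−2·6−5=10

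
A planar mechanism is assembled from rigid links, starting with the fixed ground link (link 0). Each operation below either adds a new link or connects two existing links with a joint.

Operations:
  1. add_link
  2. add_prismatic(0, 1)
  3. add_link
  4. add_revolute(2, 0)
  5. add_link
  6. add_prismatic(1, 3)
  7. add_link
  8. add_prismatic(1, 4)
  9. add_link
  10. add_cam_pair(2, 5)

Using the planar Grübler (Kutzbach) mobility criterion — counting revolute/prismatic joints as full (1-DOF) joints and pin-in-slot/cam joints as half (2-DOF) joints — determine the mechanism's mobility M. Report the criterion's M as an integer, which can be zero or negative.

M = 6

[1;0;0] (link 0 is ground)
L+ [2;0;0]
P(0,1)∈J1 [2;1;0]
L+ [3;1;0]
R(2,0)∈J1 [3;2;0]
L+ [4;2;0]
P(1,3)∈J1 [4;3;0]
L+ [5;3;0]
P(1,4)∈J1 [5;4;0]
L+ [6;4;0]
C(2,5)∈J2 [6;4;1]
mobility = 15 − 8 − 1 = 6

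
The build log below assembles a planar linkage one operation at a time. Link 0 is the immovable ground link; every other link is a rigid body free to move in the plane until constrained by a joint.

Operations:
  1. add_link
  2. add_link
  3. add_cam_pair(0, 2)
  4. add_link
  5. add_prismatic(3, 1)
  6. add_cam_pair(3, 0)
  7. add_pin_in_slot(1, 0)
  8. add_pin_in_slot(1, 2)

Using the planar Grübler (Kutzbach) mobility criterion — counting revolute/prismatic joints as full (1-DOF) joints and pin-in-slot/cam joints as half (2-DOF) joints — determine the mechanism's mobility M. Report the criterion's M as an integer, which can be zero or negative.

M = 3

L=1 J1=0 J2=0
add link → L=2 J1=0 J2=0
add link → L=3 J1=0 J2=0
C@0,2 dof=2 J2 → L=3 J1=0 J2=1
add link → L=4 J1=0 J2=1
P@3,1 dof=1 J1 → L=4 J1=1 J2=1
C@3,0 dof=2 J2 → L=4 J1=1 J2=2
PS@1,0 dof=2 J2 → L=4 J1=1 J2=3
PS@1,2 dof=2 J2 → L=4 J1=1 J2=4
M=3(L−1)−2J1−J2=3·3−2·1−4=3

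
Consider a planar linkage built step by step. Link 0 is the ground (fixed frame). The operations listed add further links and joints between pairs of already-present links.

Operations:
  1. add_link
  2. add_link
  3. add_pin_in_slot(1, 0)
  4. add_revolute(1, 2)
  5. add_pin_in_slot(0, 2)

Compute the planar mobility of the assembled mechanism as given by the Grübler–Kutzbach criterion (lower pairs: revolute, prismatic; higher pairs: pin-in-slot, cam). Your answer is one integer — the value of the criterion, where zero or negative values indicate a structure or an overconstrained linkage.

M = 2

[1;0;0] (link 0 is ground)
L+ [2;0;0]
L+ [3;0;0]
PS(1,0)∈J2 [3;0;1]
R(1,2)∈J1 [3;1;1]
PS(0,2)∈J2 [3;1;2]
mobility = 6 − 2 − 2 = 2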